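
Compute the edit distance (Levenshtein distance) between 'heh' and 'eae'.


Building DP table for s1='heh' (len 3) and s2='eae' (len 3):
       e  a  e
    0  1  2  3
  h 1  1  2  3
  e 2  1  2  2
  h 3  2  2  3
Edit distance = dp[3][3] = 3

3


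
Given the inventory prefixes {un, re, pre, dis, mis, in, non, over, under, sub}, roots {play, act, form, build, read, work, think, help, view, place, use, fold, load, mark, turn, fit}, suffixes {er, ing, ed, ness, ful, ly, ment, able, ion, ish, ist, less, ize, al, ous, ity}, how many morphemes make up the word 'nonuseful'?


Segmenting 'nonuseful' against the inventory:
  'non' -> prefix (morpheme 1)
  'use' -> root (morpheme 2)
  'ful' -> suffix (morpheme 3)
Total morphemes: 3

3


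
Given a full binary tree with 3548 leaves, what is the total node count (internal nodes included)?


Leaf nodes (terminals): 3548
Internal nodes = n - 1 = 3548 - 1 = 3547
Total = leaves + internal = 3548 + 3547 = 7095

7095


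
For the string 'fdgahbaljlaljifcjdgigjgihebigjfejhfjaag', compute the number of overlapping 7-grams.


String 'fdgahbaljlaljifcjdgigjgihebigjfejhfjaag' has length L = 39.
Number of overlapping n-grams = L - n + 1
Substituting: 39 - 7 + 1 = 33

33


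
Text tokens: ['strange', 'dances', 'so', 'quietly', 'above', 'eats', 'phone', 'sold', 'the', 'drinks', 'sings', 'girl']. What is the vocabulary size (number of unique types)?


Listing all tokens and tracking unique types:
  Token 1: 'strange' -> NEW (unique so far: 1)
  Token 2: 'dances' -> NEW (unique so far: 2)
  Token 3: 'so' -> NEW (unique so far: 3)
  Token 4: 'quietly' -> NEW (unique so far: 4)
  Token 5: 'above' -> NEW (unique so far: 5)
  Token 6: 'eats' -> NEW (unique so far: 6)
  Token 7: 'phone' -> NEW (unique so far: 7)
  Token 8: 'sold' -> NEW (unique so far: 8)
  Token 9: 'the' -> NEW (unique so far: 9)
  Token 10: 'drinks' -> NEW (unique so far: 10)
  Token 11: 'sings' -> NEW (unique so far: 11)
  Token 12: 'girl' -> NEW (unique so far: 12)
Unique types: ('above', 'dances', 'drinks', 'eats', 'girl', 'phone', 'quietly', 'sings', 'so', 'sold', 'strange', 'the')
Vocabulary size: 12

12


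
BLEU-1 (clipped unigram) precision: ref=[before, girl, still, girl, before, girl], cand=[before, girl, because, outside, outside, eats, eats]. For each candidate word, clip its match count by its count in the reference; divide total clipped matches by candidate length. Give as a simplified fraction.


Reference word counts: {'before': 2, 'girl': 3, 'still': 1}
Checking each candidate word (with clipping):
  'before' -> in reference (ref count 2, used 1/2) -> match (matches: 1)
  'girl' -> in reference (ref count 3, used 1/3) -> match (matches: 2)
  'because' -> not in reference -> no match (matches: 2)
  'outside' -> not in reference -> no match (matches: 2)
  'outside' -> not in reference -> no match (matches: 2)
  'eats' -> not in reference -> no match (matches: 2)
  'eats' -> not in reference -> no match (matches: 2)
Clipped matches: 2, Candidate length: 7
Precision = 2/7

2/7


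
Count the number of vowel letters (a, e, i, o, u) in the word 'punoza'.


Scanning each character of 'punoza':
  Position 1: 'p' -> consonant (running count: 0)
  Position 2: 'u' -> vowel (running count: 1)
  Position 3: 'n' -> consonant (running count: 1)
  Position 4: 'o' -> vowel (running count: 2)
  Position 5: 'z' -> consonant (running count: 2)
  Position 6: 'a' -> vowel (running count: 3)
Total vowels: 3

3


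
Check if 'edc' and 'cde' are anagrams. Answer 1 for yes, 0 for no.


Sort characters of 'edc': 'cde'
Sort characters of 'cde': 'cde'
Sorted forms match -> they ARE anagrams
Result: 1

1


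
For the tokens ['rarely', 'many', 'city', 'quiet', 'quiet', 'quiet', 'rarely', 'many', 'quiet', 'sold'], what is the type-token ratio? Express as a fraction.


Tokens: 10
Unique types: ('city', 'many', 'quiet', 'rarely', 'sold') = 5
TTR = 5/10
Simplify: divide both by 5 -> 1/2
TTR = 1/2

1/2


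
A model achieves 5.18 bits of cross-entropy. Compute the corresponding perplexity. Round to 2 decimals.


Perplexity formula: PP = 2^H
H = 5.18
PP = 2^5.18
Decompose: 2^5.18 = 2^5 * 2^0.18
2^5 = 32, 2^0.18 ~ 1.1328839
PP ~ 32 * 1.1328839 = 36.2522848
Rounded to 2 decimals: 36.25

36.25


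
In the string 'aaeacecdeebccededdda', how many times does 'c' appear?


Scanning 'aaeacecdeebccededdda' for 'c':
  Position 4: 'c' -> MATCH (count: 1)
  Position 6: 'c' -> MATCH (count: 2)
  Position 11: 'c' -> MATCH (count: 3)
  Position 12: 'c' -> MATCH (count: 4)
Total occurrences of 'c': 4

4


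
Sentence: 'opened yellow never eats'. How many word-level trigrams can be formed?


Word trigrams from [4] words:
  Trigram 1: (opened yellow never)
  Trigram 2: (yellow never eats)
Total word trigrams: 4 - 2 = 2

2


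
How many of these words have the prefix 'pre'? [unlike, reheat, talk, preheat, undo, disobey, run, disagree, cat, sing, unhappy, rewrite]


Checking each word for prefix 'pre':
  'unlike' -> no (count: 0)
  'reheat' -> no (count: 0)
  'talk' -> no (count: 0)
  'preheat' -> YES, starts with 'pre' (count: 1)
  'undo' -> no (count: 1)
  'disobey' -> no (count: 1)
  'run' -> no (count: 1)
  'disagree' -> no (count: 1)
  'cat' -> no (count: 1)
  'sing' -> no (count: 1)
  'unhappy' -> no (count: 1)
  'rewrite' -> no (count: 1)
Total with prefix 'pre': 1

1


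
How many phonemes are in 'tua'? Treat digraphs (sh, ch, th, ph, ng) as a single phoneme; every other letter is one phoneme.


Parsing 'tua' greedily, digraphs first:
  't' -> consonant phoneme (phonemes so far: 1)
  'u' -> vowel phoneme (phonemes so far: 2)
  'a' -> vowel phoneme (phonemes so far: 3)
Total phonemes: 3

3


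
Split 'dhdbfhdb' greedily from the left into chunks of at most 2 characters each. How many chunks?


'dhdbfhdb' has 8 characters.
Chunking with max size 2:
  Chunk 1: 'dh' (positions 0-1)
  Chunk 2: 'db' (positions 2-3)
  Chunk 3: 'fh' (positions 4-5)
  Chunk 4: 'db' (positions 6-7)
Total chunks: ceil(8 / 2) = 4

4


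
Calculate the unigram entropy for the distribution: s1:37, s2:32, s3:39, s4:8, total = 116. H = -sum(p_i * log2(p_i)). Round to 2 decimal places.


Computing entropy H = -sum(p_i * log2(p_i)):
  s1: p = 37/116 = 0.3190, -p*log2(p) = 0.5258
  s2: p = 32/116 = 0.2759, -p*log2(p) = 0.5125
  s3: p = 39/116 = 0.3362, -p*log2(p) = 0.5287
  s4: p = 8/116 = 0.0690, -p*log2(p) = 0.2661
H = sum of terms = 1.8331
Rounded to 2 decimals: 1.83

1.83


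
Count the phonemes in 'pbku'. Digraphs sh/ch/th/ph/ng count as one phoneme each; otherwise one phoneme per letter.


Parsing 'pbku' greedily, digraphs first:
  'p' -> consonant phoneme (phonemes so far: 1)
  'b' -> consonant phoneme (phonemes so far: 2)
  'k' -> consonant phoneme (phonemes so far: 3)
  'u' -> vowel phoneme (phonemes so far: 4)
Total phonemes: 4

4


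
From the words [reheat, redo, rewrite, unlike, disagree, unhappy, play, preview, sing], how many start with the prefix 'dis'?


Checking each word for prefix 'dis':
  'reheat' -> no (count: 0)
  'redo' -> no (count: 0)
  'rewrite' -> no (count: 0)
  'unlike' -> no (count: 0)
  'disagree' -> YES, starts with 'dis' (count: 1)
  'unhappy' -> no (count: 1)
  'play' -> no (count: 1)
  'preview' -> no (count: 1)
  'sing' -> no (count: 1)
Total with prefix 'dis': 1

1


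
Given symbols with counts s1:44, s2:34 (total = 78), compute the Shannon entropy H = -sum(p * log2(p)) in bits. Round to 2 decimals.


Computing entropy H = -sum(p_i * log2(p_i)):
  s1: p = 44/78 = 0.5641, -p*log2(p) = 0.4659
  s2: p = 34/78 = 0.4359, -p*log2(p) = 0.5222
H = sum of terms = 0.9881
Rounded to 2 decimals: 0.99

0.99


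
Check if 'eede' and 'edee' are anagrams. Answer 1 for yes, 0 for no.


Sort characters of 'eede': 'deee'
Sort characters of 'edee': 'deee'
Sorted forms match -> they ARE anagrams
Result: 1

1


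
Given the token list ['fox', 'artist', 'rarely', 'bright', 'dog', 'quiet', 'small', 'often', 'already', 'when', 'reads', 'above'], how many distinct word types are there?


Listing all tokens and tracking unique types:
  Token 1: 'fox' -> NEW (unique so far: 1)
  Token 2: 'artist' -> NEW (unique so far: 2)
  Token 3: 'rarely' -> NEW (unique so far: 3)
  Token 4: 'bright' -> NEW (unique so far: 4)
  Token 5: 'dog' -> NEW (unique so far: 5)
  Token 6: 'quiet' -> NEW (unique so far: 6)
  Token 7: 'small' -> NEW (unique so far: 7)
  Token 8: 'often' -> NEW (unique so far: 8)
  Token 9: 'already' -> NEW (unique so far: 9)
  Token 10: 'when' -> NEW (unique so far: 10)
  Token 11: 'reads' -> NEW (unique so far: 11)
  Token 12: 'above' -> NEW (unique so far: 12)
Unique types: ('above', 'already', 'artist', 'bright', 'dog', 'fox', 'often', 'quiet', 'rarely', 'reads', 'small', 'when')
Vocabulary size: 12

12


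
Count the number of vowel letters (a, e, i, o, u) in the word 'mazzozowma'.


Scanning each character of 'mazzozowma':
  Position 1: 'm' -> consonant (running count: 0)
  Position 2: 'a' -> vowel (running count: 1)
  Position 3: 'z' -> consonant (running count: 1)
  Position 4: 'z' -> consonant (running count: 1)
  Position 5: 'o' -> vowel (running count: 2)
  Position 6: 'z' -> consonant (running count: 2)
  Position 7: 'o' -> vowel (running count: 3)
  Position 8: 'w' -> consonant (running count: 3)
  Position 9: 'm' -> consonant (running count: 3)
  Position 10: 'a' -> vowel (running count: 4)
Total vowels: 4

4


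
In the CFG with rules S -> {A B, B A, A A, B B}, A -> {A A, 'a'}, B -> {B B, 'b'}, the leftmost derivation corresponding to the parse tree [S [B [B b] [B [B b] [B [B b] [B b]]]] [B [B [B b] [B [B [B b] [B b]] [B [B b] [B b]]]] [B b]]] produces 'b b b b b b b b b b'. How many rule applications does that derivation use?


Every bracketed nonterminal node [X ...] in the tree is produced by exactly one rule application.
Reading the tree off as a leftmost derivation:
  Step 1: S  =>  B B   (applied S -> B B)
  Step 2: B B  =>  B B B   (applied B -> B B)
  Step 3: B B B  =>  b B B   (applied B -> b)
  Step 4: b B B  =>  b B B B   (applied B -> B B)
  Step 5: b B B B  =>  b b B B   (applied B -> b)
  Step 6: b b B B  =>  b b B B B   (applied B -> B B)
  Step 7: b b B B B  =>  b b b B B   (applied B -> b)
  Step 8: b b b B B  =>  b b b b B   (applied B -> b)
  Step 9: b b b b B  =>  b b b b B B   (applied B -> B B)
  Step 10: b b b b B B  =>  b b b b B B B   (applied B -> B B)
  Step 11: b b b b B B B  =>  b b b b b B B   (applied B -> b)
  Step 12: b b b b b B B  =>  b b b b b B B B   (applied B -> B B)
  Step 13: b b b b b B B B  =>  b b b b b B B B B   (applied B -> B B)
  Step 14: b b b b b B B B B  =>  b b b b b b B B B   (applied B -> b)
  Step 15: b b b b b b B B B  =>  b b b b b b b B B   (applied B -> b)
  Step 16: b b b b b b b B B  =>  b b b b b b b B B B   (applied B -> B B)
  Step 17: b b b b b b b B B B  =>  b b b b b b b b B B   (applied B -> b)
  Step 18: b b b b b b b b B B  =>  b b b b b b b b b B   (applied B -> b)
  Step 19: b b b b b b b b b B  =>  b b b b b b b b b b   (applied B -> b)
Final yield: b b b b b b b b b b
Total rewrite steps: 19

19


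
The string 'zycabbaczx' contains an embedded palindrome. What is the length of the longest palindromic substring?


Scanning 'zycabbaczx' for palindromic substrings.
Substring at positions 2-7: 'cabbac'.
Check: reverse('cabbac') = 'cabbac' -> palindrome confirmed.
Neighbouring characters ('y' / 'z') break symmetry, so it cannot extend further.
No longer palindromic substring exists; longest length = 6

6


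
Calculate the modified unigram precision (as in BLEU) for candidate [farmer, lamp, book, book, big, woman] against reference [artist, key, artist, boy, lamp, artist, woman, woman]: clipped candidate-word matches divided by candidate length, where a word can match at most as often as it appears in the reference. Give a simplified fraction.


Reference word counts: {'artist': 3, 'boy': 1, 'key': 1, 'lamp': 1, 'woman': 2}
Checking each candidate word (with clipping):
  'farmer' -> not in reference -> no match (matches: 0)
  'lamp' -> in reference (ref count 1, used 1/1) -> match (matches: 1)
  'book' -> not in reference -> no match (matches: 1)
  'book' -> not in reference -> no match (matches: 1)
  'big' -> not in reference -> no match (matches: 1)
  'woman' -> in reference (ref count 2, used 1/2) -> match (matches: 2)
Clipped matches: 2, Candidate length: 6
Precision = 2/6 = 1/3

1/3


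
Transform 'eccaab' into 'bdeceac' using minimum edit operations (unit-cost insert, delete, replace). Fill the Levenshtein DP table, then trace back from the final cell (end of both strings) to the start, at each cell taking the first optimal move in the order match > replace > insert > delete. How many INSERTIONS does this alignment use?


Edit distance = 5. Backtracking from cell (6, 7) with preference match > replace > insert > delete,
then listing the resulting alignment 'eccaab' -> 'bdeceac' left to right:
  Step 1: insert 'b' [insertion #1]
  Step 2: replace e->d
  Step 3: replace c->e
  Step 4: keep 'c'
  Step 5: replace a->e
  Step 6: keep 'a'
  Step 7: replace b->c
Total insertions: 1

1


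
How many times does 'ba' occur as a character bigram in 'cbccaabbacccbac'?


Scanning 'cbccaabbacccbac' for bigram 'ba':
  Position 0: 'cb' -> no
  Position 1: 'bc' -> no
  Position 2: 'cc' -> no
  Position 3: 'ca' -> no
  Position 4: 'aa' -> no
  Position 5: 'ab' -> no
  Position 6: 'bb' -> no
  Position 7: 'ba' -> MATCH
  Position 8: 'ac' -> no
  Position 9: 'cc' -> no
  Position 10: 'cc' -> no
  Position 11: 'cb' -> no
  Position 12: 'ba' -> MATCH
  Position 13: 'ac' -> no
Total matches: 2

2


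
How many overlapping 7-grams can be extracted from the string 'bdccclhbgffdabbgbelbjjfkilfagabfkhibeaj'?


String 'bdccclhbgffdabbgbelbjjfkilfagabfkhibeaj' has length L = 39.
Number of overlapping n-grams = L - n + 1
Substituting: 39 - 7 + 1 = 33

33


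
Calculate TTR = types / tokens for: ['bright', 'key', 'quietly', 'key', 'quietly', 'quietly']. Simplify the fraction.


Tokens: 6
Unique types: ('bright', 'key', 'quietly') = 3
TTR = 3/6
Simplify: divide both by 3 -> 1/2
TTR = 1/2

1/2


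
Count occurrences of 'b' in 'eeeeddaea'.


Scanning 'eeeeddaea' for 'b':
  No matches found.
Total occurrences of 'b': 0

0


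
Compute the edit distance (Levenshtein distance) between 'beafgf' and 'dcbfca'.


Building DP table for s1='beafgf' (len 6) and s2='dcbfca' (len 6):
       d  c  b  f  c  a
    0  1  2  3  4  5  6
  b 1  1  2  2  3  4  5
  e 2  2  2  3  3  4  5
  a 3  3  3  3  4  4  4
  f 4  4  4  4  3  4  5
  g 5  5  5  5  4  4  5
  f 6  6  6  6  5  5  5
Edit distance = dp[6][6] = 5

5


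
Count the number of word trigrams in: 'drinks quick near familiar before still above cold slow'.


Word trigrams from [9] words:
  Trigram 1: (drinks quick near)
  Trigram 2: (quick near familiar)
  Trigram 3: (near familiar before)
  Trigram 4: (familiar before still)
  Trigram 5: (before still above)
  Trigram 6: (still above cold)
  Trigram 7: (above cold slow)
Total word trigrams: 9 - 2 = 7

7


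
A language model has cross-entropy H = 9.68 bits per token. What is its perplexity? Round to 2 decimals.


Perplexity formula: PP = 2^H
H = 9.68
PP = 2^9.68
Decompose: 2^9.68 = 2^9 * 2^0.68
2^9 = 512, 2^0.68 ~ 1.6021398
PP ~ 512 * 1.6021398 = 820.2955776
Rounded to 2 decimals: 820.30

820.30


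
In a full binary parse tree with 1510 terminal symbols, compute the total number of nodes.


Leaf nodes (terminals): 1510
Internal nodes = n - 1 = 1510 - 1 = 1509
Total = leaves + internal = 1510 + 1509 = 3019

3019


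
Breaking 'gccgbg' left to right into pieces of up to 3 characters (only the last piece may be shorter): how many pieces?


'gccgbg' has 6 characters.
Chunking with max size 3:
  Chunk 1: 'gcc' (positions 0-2)
  Chunk 2: 'gbg' (positions 3-5)
Total chunks: ceil(6 / 3) = 2

2


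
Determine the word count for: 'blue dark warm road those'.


Counting words by splitting on spaces:
  Word 1: 'blue'
  Word 2: 'dark'
  Word 3: 'warm'
  Word 4: 'road'
  Word 5: 'those'
Total words: 5

5


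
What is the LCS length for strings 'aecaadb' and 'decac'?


DP table for LCS of 'aecaadb' and 'decac':
       d  e  c  a  c
    0  0  0  0  0  0
  a 0  0  0  0  1  1
  e 0  0  1  1  1  1
  c 0  0  1  2  2  2
  a 0  0  1  2  3  3
  a 0  0  1  2  3  3
  d 0  1  1  2  3  3
  b 0  1  1  2  3  3
LCS: 'eca'
LCS length = 3

3


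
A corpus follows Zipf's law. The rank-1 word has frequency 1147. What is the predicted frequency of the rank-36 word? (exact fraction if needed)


Zipf's law: freq(rank) = f1 / rank
f1 = 1147, rank = 36
freq = 1147 / 36
GCD(1147, 36) = 1
Simplified: 1147/36

1147/36


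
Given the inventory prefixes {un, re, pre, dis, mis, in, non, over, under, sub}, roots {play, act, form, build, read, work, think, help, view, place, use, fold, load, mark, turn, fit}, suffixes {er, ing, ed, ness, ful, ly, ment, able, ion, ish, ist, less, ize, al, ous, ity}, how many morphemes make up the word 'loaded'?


Segmenting 'loaded' against the inventory:
  'load' -> root (morpheme 1)
  'ed' -> suffix (morpheme 2)
Total morphemes: 2

2


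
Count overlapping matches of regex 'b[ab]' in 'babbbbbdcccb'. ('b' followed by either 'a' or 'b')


Pattern: b[ab] means 'b' followed by either 'a' or 'b'.
Scanning 'babbbbbdcccb' position-by-position:
  Pos 0: window 'ba' -> MATCH
  Pos 1: window 'ab' -> no
  Pos 2: window 'bb' -> MATCH
  Pos 3: window 'bb' -> MATCH
  Pos 4: window 'bb' -> MATCH
  Pos 5: window 'bb' -> MATCH
  Pos 6: window 'bd' -> no
  Pos 7: window 'dc' -> no
  Pos 8: window 'cc' -> no
  Pos 9: window 'cc' -> no
  Pos 10: window 'cb' -> no
  Pos 11: window 'b' -> no
Total matches: 5

5


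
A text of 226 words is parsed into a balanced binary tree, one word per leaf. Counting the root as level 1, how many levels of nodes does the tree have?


In a balanced binary tree with n leaves the deepest leaf is ceil(log2(n)) edges below the root,
so counting node levels inclusive of root and leaves gives ceil(log2(n)) + 1 levels.
log2(226) = 7.8202
ceil(7.8202) = 8
levels = 8 + 1 = 9

9


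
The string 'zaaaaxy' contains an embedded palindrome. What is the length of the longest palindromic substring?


Scanning 'zaaaaxy' for palindromic substrings.
Substring at positions 1-4: 'aaaa'.
Check: reverse('aaaa') = 'aaaa' -> palindrome confirmed.
Neighbouring characters ('z' / 'x') break symmetry, so it cannot extend further.
No longer palindromic substring exists; longest length = 4

4


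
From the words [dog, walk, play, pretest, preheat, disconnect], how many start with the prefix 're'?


Checking each word for prefix 're':
  'dog' -> no (count: 0)
  'walk' -> no (count: 0)
  'play' -> no (count: 0)
  'pretest' -> no (count: 0)
  'preheat' -> no (count: 0)
  'disconnect' -> no (count: 0)
Total with prefix 're': 0

0


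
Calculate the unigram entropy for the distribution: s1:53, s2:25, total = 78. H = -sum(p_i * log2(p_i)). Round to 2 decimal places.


Computing entropy H = -sum(p_i * log2(p_i)):
  s1: p = 53/78 = 0.6795, -p*log2(p) = 0.3788
  s2: p = 25/78 = 0.3205, -p*log2(p) = 0.5261
H = sum of terms = 0.9049
Rounded to 2 decimals: 0.90

0.90


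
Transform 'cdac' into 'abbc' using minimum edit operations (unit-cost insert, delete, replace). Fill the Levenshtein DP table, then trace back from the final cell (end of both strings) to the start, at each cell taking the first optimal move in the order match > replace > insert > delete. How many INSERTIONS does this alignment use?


Edit distance = 3. Backtracking from cell (4, 4) with preference match > replace > insert > delete,
then listing the resulting alignment 'cdac' -> 'abbc' left to right:
  Step 1: replace c->a
  Step 2: replace d->b
  Step 3: replace a->b
  Step 4: keep 'c'
Total insertions: 0

0


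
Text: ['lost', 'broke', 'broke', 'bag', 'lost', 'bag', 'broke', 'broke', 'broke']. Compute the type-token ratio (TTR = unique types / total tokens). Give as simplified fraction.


Tokens: 9
Unique types: ('bag', 'broke', 'lost') = 3
TTR = 3/9
Simplify: divide both by 3 -> 1/3
TTR = 1/3

1/3


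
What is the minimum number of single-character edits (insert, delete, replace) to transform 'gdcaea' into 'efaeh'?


Building DP table for s1='gdcaea' (len 6) and s2='efaeh' (len 5):
       e  f  a  e  h
    0  1  2  3  4  5
  g 1  1  2  3  4  5
  d 2  2  2  3  4  5
  c 3  3  3  3  4  5
  a 4  4  4  3  4  5
  e 5  4  5  4  3  4
  a 6  5  5  5  4  4
Edit distance = dp[6][5] = 4

4


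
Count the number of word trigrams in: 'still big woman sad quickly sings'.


Word trigrams from [6] words:
  Trigram 1: (still big woman)
  Trigram 2: (big woman sad)
  Trigram 3: (woman sad quickly)
  Trigram 4: (sad quickly sings)
Total word trigrams: 6 - 2 = 4

4


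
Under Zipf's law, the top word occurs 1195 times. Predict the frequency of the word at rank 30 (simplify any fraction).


Zipf's law: freq(rank) = f1 / rank
f1 = 1195, rank = 30
freq = 1195 / 30
GCD(1195, 30) = 5
Simplified: 239/6

239/6


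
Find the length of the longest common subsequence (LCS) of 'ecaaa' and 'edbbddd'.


DP table for LCS of 'ecaaa' and 'edbbddd':
       e  d  b  b  d  d  d
    0  0  0  0  0  0  0  0
  e 0  1  1  1  1  1  1  1
  c 0  1  1  1  1  1  1  1
  a 0  1  1  1  1  1  1  1
  a 0  1  1  1  1  1  1  1
  a 0  1  1  1  1  1  1  1
LCS: 'e'
LCS length = 1

1


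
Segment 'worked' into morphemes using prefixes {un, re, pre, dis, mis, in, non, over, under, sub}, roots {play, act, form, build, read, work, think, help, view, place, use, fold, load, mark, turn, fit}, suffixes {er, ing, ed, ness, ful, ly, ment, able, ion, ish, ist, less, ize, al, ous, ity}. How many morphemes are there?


Segmenting 'worked' against the inventory:
  'work' -> root (morpheme 1)
  'ed' -> suffix (morpheme 2)
Total morphemes: 2

2


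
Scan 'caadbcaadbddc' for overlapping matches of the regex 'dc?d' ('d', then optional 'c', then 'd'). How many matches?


Pattern: dc?d means 'd', then optional 'c', then 'd'.
Scanning 'caadbcaadbddc' position-by-position:
  Pos 0: window 'caa' -> no
  Pos 1: window 'aad' -> no
  Pos 2: window 'adb' -> no
  Pos 3: window 'dbc' -> no
  Pos 4: window 'bca' -> no
  Pos 5: window 'caa' -> no
  Pos 6: window 'aad' -> no
  Pos 7: window 'adb' -> no
  Pos 8: window 'dbd' -> no
  Pos 9: window 'bdd' -> no
  Pos 10: window 'ddc' -> MATCH
  Pos 11: window 'dc' -> no
  Pos 12: window 'c' -> no
Total matches: 1

1


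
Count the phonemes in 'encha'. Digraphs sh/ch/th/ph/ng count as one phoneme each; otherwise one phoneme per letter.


Parsing 'encha' greedily, digraphs first:
  'e' -> vowel phoneme (phonemes so far: 1)
  'n' -> consonant phoneme (phonemes so far: 2)
  'ch' -> digraph (1 consonant phoneme) (phonemes so far: 3)
  'a' -> vowel phoneme (phonemes so far: 4)
Total phonemes: 4

4


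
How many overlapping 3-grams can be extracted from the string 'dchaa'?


String 'dchaa' has length L = 5.
Number of overlapping n-grams = L - n + 1
Substituting: 5 - 3 + 1 = 3

3


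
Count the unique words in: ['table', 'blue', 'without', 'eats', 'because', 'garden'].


Listing all tokens and tracking unique types:
  Token 1: 'table' -> NEW (unique so far: 1)
  Token 2: 'blue' -> NEW (unique so far: 2)
  Token 3: 'without' -> NEW (unique so far: 3)
  Token 4: 'eats' -> NEW (unique so far: 4)
  Token 5: 'because' -> NEW (unique so far: 5)
  Token 6: 'garden' -> NEW (unique so far: 6)
Unique types: ('because', 'blue', 'eats', 'garden', 'table', 'without')
Vocabulary size: 6

6


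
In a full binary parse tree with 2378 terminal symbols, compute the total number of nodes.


Leaf nodes (terminals): 2378
Internal nodes = n - 1 = 2378 - 1 = 2377
Total = leaves + internal = 2378 + 2377 = 4755

4755


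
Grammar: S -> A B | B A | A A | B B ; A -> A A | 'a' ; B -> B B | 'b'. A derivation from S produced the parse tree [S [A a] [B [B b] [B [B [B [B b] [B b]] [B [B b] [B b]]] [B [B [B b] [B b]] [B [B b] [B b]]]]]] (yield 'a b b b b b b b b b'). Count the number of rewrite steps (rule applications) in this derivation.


Every bracketed nonterminal node [X ...] in the tree is produced by exactly one rule application.
Reading the tree off as a leftmost derivation:
  Step 1: S  =>  A B   (applied S -> A B)
  Step 2: A B  =>  a B   (applied A -> a)
  Step 3: a B  =>  a B B   (applied B -> B B)
  Step 4: a B B  =>  a b B   (applied B -> b)
  Step 5: a b B  =>  a b B B   (applied B -> B B)
  Step 6: a b B B  =>  a b B B B   (applied B -> B B)
  Step 7: a b B B B  =>  a b B B B B   (applied B -> B B)
  Step 8: a b B B B B  =>  a b b B B B   (applied B -> b)
  Step 9: a b b B B B  =>  a b b b B B   (applied B -> b)
  Step 10: a b b b B B  =>  a b b b B B B   (applied B -> B B)
  Step 11: a b b b B B B  =>  a b b b b B B   (applied B -> b)
  Step 12: a b b b b B B  =>  a b b b b b B   (applied B -> b)
  Step 13: a b b b b b B  =>  a b b b b b B B   (applied B -> B B)
  Step 14: a b b b b b B B  =>  a b b b b b B B B   (applied B -> B B)
  Step 15: a b b b b b B B B  =>  a b b b b b b B B   (applied B -> b)
  Step 16: a b b b b b b B B  =>  a b b b b b b b B   (applied B -> b)
  Step 17: a b b b b b b b B  =>  a b b b b b b b B B   (applied B -> B B)
  Step 18: a b b b b b b b B B  =>  a b b b b b b b b B   (applied B -> b)
  Step 19: a b b b b b b b b B  =>  a b b b b b b b b b   (applied B -> b)
Final yield: a b b b b b b b b b
Total rewrite steps: 19

19


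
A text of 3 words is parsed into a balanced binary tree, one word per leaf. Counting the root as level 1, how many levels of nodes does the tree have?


In a balanced binary tree with n leaves the deepest leaf is ceil(log2(n)) edges below the root,
so counting node levels inclusive of root and leaves gives ceil(log2(n)) + 1 levels.
log2(3) = 1.5850
ceil(1.5850) = 2
levels = 2 + 1 = 3

3


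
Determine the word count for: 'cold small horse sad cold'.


Counting words by splitting on spaces:
  Word 1: 'cold'
  Word 2: 'small'
  Word 3: 'horse'
  Word 4: 'sad'
  Word 5: 'cold'
Total words: 5

5


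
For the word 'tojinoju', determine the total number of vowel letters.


Scanning each character of 'tojinoju':
  Position 1: 't' -> consonant (running count: 0)
  Position 2: 'o' -> vowel (running count: 1)
  Position 3: 'j' -> consonant (running count: 1)
  Position 4: 'i' -> vowel (running count: 2)
  Position 5: 'n' -> consonant (running count: 2)
  Position 6: 'o' -> vowel (running count: 3)
  Position 7: 'j' -> consonant (running count: 3)
  Position 8: 'u' -> vowel (running count: 4)
Total vowels: 4

4


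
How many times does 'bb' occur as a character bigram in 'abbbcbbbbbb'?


Scanning 'abbbcbbbbbb' for bigram 'bb':
  Position 0: 'ab' -> no
  Position 1: 'bb' -> MATCH
  Position 2: 'bb' -> MATCH
  Position 3: 'bc' -> no
  Position 4: 'cb' -> no
  Position 5: 'bb' -> MATCH
  Position 6: 'bb' -> MATCH
  Position 7: 'bb' -> MATCH
  Position 8: 'bb' -> MATCH
  Position 9: 'bb' -> MATCH
Total matches: 7

7


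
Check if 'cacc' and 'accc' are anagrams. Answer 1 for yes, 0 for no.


Sort characters of 'cacc': 'accc'
Sort characters of 'accc': 'accc'
Sorted forms match -> they ARE anagrams
Result: 1

1


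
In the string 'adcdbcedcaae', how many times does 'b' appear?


Scanning 'adcdbcedcaae' for 'b':
  Position 4: 'b' -> MATCH (count: 1)
Total occurrences of 'b': 1

1


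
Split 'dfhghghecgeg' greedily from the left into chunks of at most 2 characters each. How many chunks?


'dfhghghecgeg' has 12 characters.
Chunking with max size 2:
  Chunk 1: 'df' (positions 0-1)
  Chunk 2: 'hg' (positions 2-3)
  Chunk 3: 'hg' (positions 4-5)
  Chunk 4: 'he' (positions 6-7)
  Chunk 5: 'cg' (positions 8-9)
  Chunk 6: 'eg' (positions 10-11)
Total chunks: ceil(12 / 2) = 6

6


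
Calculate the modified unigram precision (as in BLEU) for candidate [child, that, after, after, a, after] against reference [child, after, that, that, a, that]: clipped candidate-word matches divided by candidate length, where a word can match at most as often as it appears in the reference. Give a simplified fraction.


Reference word counts: {'a': 1, 'after': 1, 'child': 1, 'that': 3}
Checking each candidate word (with clipping):
  'child' -> in reference (ref count 1, used 1/1) -> match (matches: 1)
  'that' -> in reference (ref count 3, used 1/3) -> match (matches: 2)
  'after' -> in reference (ref count 1, used 1/1) -> match (matches: 3)
  'after' -> ref count 1 already used up (1/1) -> clipped, no match (matches: 3)
  'a' -> in reference (ref count 1, used 1/1) -> match (matches: 4)
  'after' -> ref count 1 already used up (1/1) -> clipped, no match (matches: 4)
Clipped matches: 4, Candidate length: 6
Precision = 4/6 = 2/3

2/3


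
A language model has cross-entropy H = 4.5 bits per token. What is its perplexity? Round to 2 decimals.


Perplexity formula: PP = 2^H
H = 4.5
PP = 2^4.5
Decompose: 2^4.5 = 2^4 * 2^0.5 = 2^4 * sqrt(2)
2^4 = 16, sqrt(2) ~ 1.4142136
PP ~ 16 * 1.4142136 = 22.6274176
Rounded to 2 decimals: 22.63

22.63


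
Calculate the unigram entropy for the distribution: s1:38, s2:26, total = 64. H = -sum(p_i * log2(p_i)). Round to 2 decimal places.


Computing entropy H = -sum(p_i * log2(p_i)):
  s1: p = 38/64 = 0.5938, -p*log2(p) = 0.4465
  s2: p = 26/64 = 0.4062, -p*log2(p) = 0.5279
H = sum of terms = 0.9744
Rounded to 2 decimals: 0.97

0.97


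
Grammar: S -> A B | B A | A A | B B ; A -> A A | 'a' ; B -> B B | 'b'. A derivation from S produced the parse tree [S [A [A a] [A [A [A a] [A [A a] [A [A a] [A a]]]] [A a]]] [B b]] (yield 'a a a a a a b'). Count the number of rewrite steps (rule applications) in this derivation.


Every bracketed nonterminal node [X ...] in the tree is produced by exactly one rule application.
Reading the tree off as a leftmost derivation:
  Step 1: S  =>  A B   (applied S -> A B)
  Step 2: A B  =>  A A B   (applied A -> A A)
  Step 3: A A B  =>  a A B   (applied A -> a)
  Step 4: a A B  =>  a A A B   (applied A -> A A)
  Step 5: a A A B  =>  a A A A B   (applied A -> A A)
  Step 6: a A A A B  =>  a a A A B   (applied A -> a)
  Step 7: a a A A B  =>  a a A A A B   (applied A -> A A)
  Step 8: a a A A A B  =>  a a a A A B   (applied A -> a)
  Step 9: a a a A A B  =>  a a a A A A B   (applied A -> A A)
  Step 10: a a a A A A B  =>  a a a a A A B   (applied A -> a)
  Step 11: a a a a A A B  =>  a a a a a A B   (applied A -> a)
  Step 12: a a a a a A B  =>  a a a a a a B   (applied A -> a)
  Step 13: a a a a a a B  =>  a a a a a a b   (applied B -> b)
Final yield: a a a a a a b
Total rewrite steps: 13

13


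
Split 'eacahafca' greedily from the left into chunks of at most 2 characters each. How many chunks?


'eacahafca' has 9 characters.
Chunking with max size 2:
  Chunk 1: 'ea' (positions 0-1)
  Chunk 2: 'ca' (positions 2-3)
  Chunk 3: 'ha' (positions 4-5)
  Chunk 4: 'fc' (positions 6-7)
  Chunk 5: 'a' (positions 8-8)
Total chunks: ceil(9 / 2) = 5

5


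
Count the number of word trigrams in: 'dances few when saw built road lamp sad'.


Word trigrams from [8] words:
  Trigram 1: (dances few when)
  Trigram 2: (few when saw)
  Trigram 3: (when saw built)
  Trigram 4: (saw built road)
  Trigram 5: (built road lamp)
  Trigram 6: (road lamp sad)
Total word trigrams: 8 - 2 = 6

6


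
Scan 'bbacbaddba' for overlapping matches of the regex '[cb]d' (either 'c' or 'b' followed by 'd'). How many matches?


Pattern: [cb]d means either 'c' or 'b' followed by 'd'.
Scanning 'bbacbaddba' position-by-position:
  Pos 0: window 'bb' -> no
  Pos 1: window 'ba' -> no
  Pos 2: window 'ac' -> no
  Pos 3: window 'cb' -> no
  Pos 4: window 'ba' -> no
  Pos 5: window 'ad' -> no
  Pos 6: window 'dd' -> no
  Pos 7: window 'db' -> no
  Pos 8: window 'ba' -> no
  Pos 9: window 'a' -> no
Total matches: 0

0


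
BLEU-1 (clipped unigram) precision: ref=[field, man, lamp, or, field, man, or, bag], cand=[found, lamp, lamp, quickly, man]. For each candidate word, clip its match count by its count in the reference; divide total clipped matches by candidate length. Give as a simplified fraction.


Reference word counts: {'bag': 1, 'field': 2, 'lamp': 1, 'man': 2, 'or': 2}
Checking each candidate word (with clipping):
  'found' -> not in reference -> no match (matches: 0)
  'lamp' -> in reference (ref count 1, used 1/1) -> match (matches: 1)
  'lamp' -> ref count 1 already used up (1/1) -> clipped, no match (matches: 1)
  'quickly' -> not in reference -> no match (matches: 1)
  'man' -> in reference (ref count 2, used 1/2) -> match (matches: 2)
Clipped matches: 2, Candidate length: 5
Precision = 2/5

2/5


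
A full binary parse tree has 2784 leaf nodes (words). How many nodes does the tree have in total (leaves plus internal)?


Leaf nodes (terminals): 2784
Internal nodes = n - 1 = 2784 - 1 = 2783
Total = leaves + internal = 2784 + 2783 = 5567

5567


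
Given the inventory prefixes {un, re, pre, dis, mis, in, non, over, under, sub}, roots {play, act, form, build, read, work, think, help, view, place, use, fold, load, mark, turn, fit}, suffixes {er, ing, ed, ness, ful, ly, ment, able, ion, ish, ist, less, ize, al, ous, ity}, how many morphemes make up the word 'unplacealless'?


Segmenting 'unplacealless' against the inventory:
  'un' -> prefix (morpheme 1)
  'place' -> root (morpheme 2)
  'al' -> suffix (morpheme 3)
  'less' -> suffix (morpheme 4)
Total morphemes: 4

4


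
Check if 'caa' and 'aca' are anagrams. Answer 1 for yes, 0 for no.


Sort characters of 'caa': 'aac'
Sort characters of 'aca': 'aac'
Sorted forms match -> they ARE anagrams
Result: 1

1


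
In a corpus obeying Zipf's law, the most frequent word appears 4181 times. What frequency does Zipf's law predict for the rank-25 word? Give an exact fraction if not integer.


Zipf's law: freq(rank) = f1 / rank
f1 = 4181, rank = 25
freq = 4181 / 25
GCD(4181, 25) = 1
Simplified: 4181/25

4181/25


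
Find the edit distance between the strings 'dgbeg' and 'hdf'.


Building DP table for s1='dgbeg' (len 5) and s2='hdf' (len 3):
       h  d  f
    0  1  2  3
  d 1  1  1  2
  g 2  2  2  2
  b 3  3  3  3
  e 4  4  4  4
  g 5  5  5  5
Edit distance = dp[5][3] = 5

5


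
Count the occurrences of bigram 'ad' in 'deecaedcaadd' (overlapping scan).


Scanning 'deecaedcaadd' for bigram 'ad':
  Position 0: 'de' -> no
  Position 1: 'ee' -> no
  Position 2: 'ec' -> no
  Position 3: 'ca' -> no
  Position 4: 'ae' -> no
  Position 5: 'ed' -> no
  Position 6: 'dc' -> no
  Position 7: 'ca' -> no
  Position 8: 'aa' -> no
  Position 9: 'ad' -> MATCH
  Position 10: 'dd' -> no
Total matches: 1

1


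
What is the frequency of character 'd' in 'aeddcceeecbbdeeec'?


Scanning 'aeddcceeecbbdeeec' for 'd':
  Position 2: 'd' -> MATCH (count: 1)
  Position 3: 'd' -> MATCH (count: 2)
  Position 12: 'd' -> MATCH (count: 3)
Total occurrences of 'd': 3

3


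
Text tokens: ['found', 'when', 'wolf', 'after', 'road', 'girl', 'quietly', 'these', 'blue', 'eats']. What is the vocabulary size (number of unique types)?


Listing all tokens and tracking unique types:
  Token 1: 'found' -> NEW (unique so far: 1)
  Token 2: 'when' -> NEW (unique so far: 2)
  Token 3: 'wolf' -> NEW (unique so far: 3)
  Token 4: 'after' -> NEW (unique so far: 4)
  Token 5: 'road' -> NEW (unique so far: 5)
  Token 6: 'girl' -> NEW (unique so far: 6)
  Token 7: 'quietly' -> NEW (unique so far: 7)
  Token 8: 'these' -> NEW (unique so far: 8)
  Token 9: 'blue' -> NEW (unique so far: 9)
  Token 10: 'eats' -> NEW (unique so far: 10)
Unique types: ('after', 'blue', 'eats', 'found', 'girl', 'quietly', 'road', 'these', 'when', 'wolf')
Vocabulary size: 10

10


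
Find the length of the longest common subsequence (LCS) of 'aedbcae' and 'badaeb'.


DP table for LCS of 'aedbcae' and 'badaeb':
       b  a  d  a  e  b
    0  0  0  0  0  0  0
  a 0  0  1  1  1  1  1
  e 0  0  1  1  1  2  2
  d 0  0  1  2  2  2  2
  b 0  1  1  2  2  2  3
  c 0  1  1  2  2  2  3
  a 0  1  2  2  3  3  3
  e 0  1  2  2  3  4  4
LCS: 'adae'
LCS length = 4

4


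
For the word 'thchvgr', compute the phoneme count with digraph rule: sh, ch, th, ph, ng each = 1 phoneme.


Parsing 'thchvgr' greedily, digraphs first:
  'th' -> digraph (1 consonant phoneme) (phonemes so far: 1)
  'ch' -> digraph (1 consonant phoneme) (phonemes so far: 2)
  'v' -> consonant phoneme (phonemes so far: 3)
  'g' -> consonant phoneme (phonemes so far: 4)
  'r' -> consonant phoneme (phonemes so far: 5)
Total phonemes: 5

5


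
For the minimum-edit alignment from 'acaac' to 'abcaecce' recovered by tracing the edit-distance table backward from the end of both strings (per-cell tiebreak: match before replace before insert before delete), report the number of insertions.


Edit distance = 4. Backtracking from cell (5, 8) with preference match > replace > insert > delete,
then listing the resulting alignment 'acaac' -> 'abcaecce' left to right:
  Step 1: keep 'a'
  Step 2: insert 'b' [insertion #1]
  Step 3: keep 'c'
  Step 4: keep 'a'
  Step 5: insert 'e' [insertion #2]
  Step 6: replace a->c
  Step 7: keep 'c'
  Step 8: insert 'e' [insertion #3]
Total insertions: 3

3


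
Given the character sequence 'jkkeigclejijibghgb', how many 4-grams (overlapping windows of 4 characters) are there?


String 'jkkeigclejijibghgb' has length L = 18.
Number of overlapping n-grams = L - n + 1
Substituting: 18 - 4 + 1 = 15

15


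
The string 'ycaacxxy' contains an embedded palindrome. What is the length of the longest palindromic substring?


Scanning 'ycaacxxy' for palindromic substrings.
Substring at positions 1-4: 'caac'.
Check: reverse('caac') = 'caac' -> palindrome confirmed.
Neighbouring characters ('y' / 'x') break symmetry, so it cannot extend further.
No longer palindromic substring exists; longest length = 4

4


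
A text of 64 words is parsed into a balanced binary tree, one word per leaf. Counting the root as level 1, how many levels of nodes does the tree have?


In a balanced binary tree with n leaves the deepest leaf is ceil(log2(n)) edges below the root,
so counting node levels inclusive of root and leaves gives ceil(log2(n)) + 1 levels.
log2(64) = 6.0000
ceil(6.0000) = 6
levels = 6 + 1 = 7

7


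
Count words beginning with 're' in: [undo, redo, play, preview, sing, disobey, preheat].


Checking each word for prefix 're':
  'undo' -> no (count: 0)
  'redo' -> YES, starts with 're' (count: 1)
  'play' -> no (count: 1)
  'preview' -> no (count: 1)
  'sing' -> no (count: 1)
  'disobey' -> no (count: 1)
  'preheat' -> no (count: 1)
Total with prefix 're': 1

1


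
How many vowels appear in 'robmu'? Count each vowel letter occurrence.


Scanning each character of 'robmu':
  Position 1: 'r' -> consonant (running count: 0)
  Position 2: 'o' -> vowel (running count: 1)
  Position 3: 'b' -> consonant (running count: 1)
  Position 4: 'm' -> consonant (running count: 1)
  Position 5: 'u' -> vowel (running count: 2)
Total vowels: 2

2


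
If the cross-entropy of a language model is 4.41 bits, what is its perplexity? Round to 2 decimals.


Perplexity formula: PP = 2^H
H = 4.41
PP = 2^4.41
Decompose: 2^4.41 = 2^4 * 2^0.41
2^4 = 16, 2^0.41 ~ 1.3286858
PP ~ 16 * 1.3286858 = 21.2589728
Rounded to 2 decimals: 21.26

21.26


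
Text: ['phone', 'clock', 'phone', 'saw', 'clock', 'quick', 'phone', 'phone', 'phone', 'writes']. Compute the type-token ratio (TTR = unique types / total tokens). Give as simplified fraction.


Tokens: 10
Unique types: ('clock', 'phone', 'quick', 'saw', 'writes') = 5
TTR = 5/10
Simplify: divide both by 5 -> 1/2
TTR = 1/2

1/2


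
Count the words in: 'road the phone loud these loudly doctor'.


Counting words by splitting on spaces:
  Word 1: 'road'
  Word 2: 'the'
  Word 3: 'phone'
  Word 4: 'loud'
  Word 5: 'these'
  Word 6: 'loudly'
  Word 7: 'doctor'
Total words: 7

7


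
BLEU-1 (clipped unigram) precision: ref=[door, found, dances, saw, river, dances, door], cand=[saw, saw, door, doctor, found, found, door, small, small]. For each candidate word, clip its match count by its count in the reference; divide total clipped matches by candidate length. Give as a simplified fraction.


Reference word counts: {'dances': 2, 'door': 2, 'found': 1, 'river': 1, 'saw': 1}
Checking each candidate word (with clipping):
  'saw' -> in reference (ref count 1, used 1/1) -> match (matches: 1)
  'saw' -> ref count 1 already used up (1/1) -> clipped, no match (matches: 1)
  'door' -> in reference (ref count 2, used 1/2) -> match (matches: 2)
  'doctor' -> not in reference -> no match (matches: 2)
  'found' -> in reference (ref count 1, used 1/1) -> match (matches: 3)
  'found' -> ref count 1 already used up (1/1) -> clipped, no match (matches: 3)
  'door' -> in reference (ref count 2, used 2/2) -> match (matches: 4)
  'small' -> not in reference -> no match (matches: 4)
  'small' -> not in reference -> no match (matches: 4)
Clipped matches: 4, Candidate length: 9
Precision = 4/9

4/9
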